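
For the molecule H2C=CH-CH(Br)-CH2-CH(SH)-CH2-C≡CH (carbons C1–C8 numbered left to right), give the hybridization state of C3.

sp^3

C3: 4 σ bonds — 4 electron domains, sp3.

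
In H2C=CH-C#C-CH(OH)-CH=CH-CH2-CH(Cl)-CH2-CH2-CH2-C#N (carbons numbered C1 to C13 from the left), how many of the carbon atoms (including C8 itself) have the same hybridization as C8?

C8 is sp3 (only σ bonds).
C1: sp2
C2: sp2
C3: sp
C4: sp
C5: sp3 ✓
C6: sp2
C7: sp2
C8: sp3 ✓
C9: sp3 ✓
C10: sp3 ✓
C11: sp3 ✓
C12: sp3 ✓
C13: sp
6 carbons are sp3.

6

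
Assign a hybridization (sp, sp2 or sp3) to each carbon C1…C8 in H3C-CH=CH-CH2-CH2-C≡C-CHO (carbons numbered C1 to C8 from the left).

C1 sp3, C2 sp2, C3 sp2, C4 sp3, C5 sp3, C6 sp, C7 sp, C8 sp2

C1 (4 σ bonds) has steric number 4: sp3.
C2 is sp2: 3 σ bonds, plus one π bond, 3 electron-density regions.
C3 is sp2: 3 σ bonds, plus one π bond, 3 electron-density regions.
C4 (4 σ bonds) has steric number 4: sp3.
C5 (4 σ bonds) has steric number 4: sp3.
C6: 2 σ bonds, plus two π bonds; 2 regions of electron density → sp.
C7: 2 σ bonds, plus two π bonds — 2 electron domains, sp.
C8: 3 σ bonds, plus one π bond; 3 regions of electron density → sp2.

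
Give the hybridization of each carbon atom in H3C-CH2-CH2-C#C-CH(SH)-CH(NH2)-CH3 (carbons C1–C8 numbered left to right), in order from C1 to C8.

C1 carries 4 σ bonds, giving a steric number of 4, so it is sp3.
C2 has 4 σ bonds: steric number 4 → sp3.
C3 — 4 σ bonds. Steric number 4, so sp3.
C4 (2 σ bonds, plus two π bonds) has steric number 2: sp.
C5: 2 σ bonds, plus two π bonds; 2 regions of electron density → sp.
C6: 4 σ bonds — 4 electron domains, sp3.
C7 has 4 σ bonds: steric number 4 → sp3.
C8 — 4 σ bonds. Steric number 4, so sp3.

C1 sp3, C2 sp3, C3 sp3, C4 sp, C5 sp, C6 sp3, C7 sp3, C8 sp3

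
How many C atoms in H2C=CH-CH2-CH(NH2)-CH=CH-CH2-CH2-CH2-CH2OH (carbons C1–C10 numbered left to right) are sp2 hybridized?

4

C1: sp2 ✓
C2: sp2 ✓
C3: sp3
C4: sp3
C5: sp2 ✓
C6: sp2 ✓
C7: sp3
C8: sp3
C9: sp3
C10: sp3
C1, C2, C5, C6 → 4 sp2 carbons.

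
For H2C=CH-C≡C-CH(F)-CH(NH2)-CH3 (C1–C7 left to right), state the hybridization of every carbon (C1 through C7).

C1 carries 3 σ bonds, plus one π bond, giving a steric number of 3, so it is sp2.
C2 has 3 σ bonds, plus one π bond: steric number 3 → sp2.
C3 carries 2 σ bonds, plus two π bonds, giving a steric number of 2, so it is sp.
C4: 2 σ bonds, plus two π bonds — 2 electron domains, sp.
C5: 4 σ bonds; 4 regions of electron density → sp3.
C6: 4 σ bonds — 4 electron domains, sp3.
C7 is sp3: 4 σ bonds, 4 electron-density regions.

C1 sp2, C2 sp2, C3 sp, C4 sp, C5 sp3, C6 sp3, C7 sp3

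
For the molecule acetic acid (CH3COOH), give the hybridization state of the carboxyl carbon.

The carboxyl carbon: 3 σ bonds, plus one π bond; 3 regions of electron density → sp2.

sp^2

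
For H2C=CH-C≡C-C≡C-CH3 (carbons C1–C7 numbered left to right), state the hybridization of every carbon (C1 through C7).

C1 — 3 σ bonds, plus one π bond. Steric number 3, so sp2.
C2: 3 σ bonds, plus one π bond; 3 regions of electron density → sp2.
C3: 2 σ bonds, plus two π bonds — 2 electron domains, sp.
C4 carries 2 σ bonds, plus two π bonds, giving a steric number of 2, so it is sp.
C5 is sp: 2 σ bonds, plus two π bonds, 2 electron-density regions.
C6 is sp: 2 σ bonds, plus two π bonds, 2 electron-density regions.
C7 is sp3: 4 σ bonds, 4 electron-density regions.

C1 sp2, C2 sp2, C3 sp, C4 sp, C5 sp, C6 sp, C7 sp3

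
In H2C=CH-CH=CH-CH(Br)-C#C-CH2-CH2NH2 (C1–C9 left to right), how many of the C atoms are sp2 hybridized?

C1: sp2 ✓
C2: sp2 ✓
C3: sp2 ✓
C4: sp2 ✓
C5: sp3
C6: sp
C7: sp
C8: sp3
C9: sp3
C1, C2, C3, C4 → 4 sp2 carbons.

4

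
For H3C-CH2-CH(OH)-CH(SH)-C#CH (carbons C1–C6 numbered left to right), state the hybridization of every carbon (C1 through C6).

C1 sp3, C2 sp3, C3 sp3, C4 sp3, C5 sp, C6 sp

C1: 4 σ bonds; 4 regions of electron density → sp3.
C2 has 4 σ bonds: steric number 4 → sp3.
C3 — 4 σ bonds. Steric number 4, so sp3.
C4: 4 σ bonds; 4 regions of electron density → sp3.
C5: 2 σ bonds, plus two π bonds; 2 regions of electron density → sp.
C6 (2 σ bonds, plus two π bonds) has steric number 2: sp.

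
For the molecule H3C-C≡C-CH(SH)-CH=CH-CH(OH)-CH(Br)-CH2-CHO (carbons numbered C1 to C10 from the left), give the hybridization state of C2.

C2 (2 σ bonds, plus two π bonds) has steric number 2: sp.

sp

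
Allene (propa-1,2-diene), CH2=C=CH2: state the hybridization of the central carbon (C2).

Two σ bonds and two π bonds (one to each neighbour) → sp.

sp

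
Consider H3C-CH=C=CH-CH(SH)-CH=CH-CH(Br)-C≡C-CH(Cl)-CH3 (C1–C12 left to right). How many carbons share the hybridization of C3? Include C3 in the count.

C3 is sp (two π bonds).
C1: sp3
C2: sp2
C3: sp ✓
C4: sp2
C5: sp3
C6: sp2
C7: sp2
C8: sp3
C9: sp ✓
C10: sp ✓
C11: sp3
C12: sp3
3 carbons are sp.

3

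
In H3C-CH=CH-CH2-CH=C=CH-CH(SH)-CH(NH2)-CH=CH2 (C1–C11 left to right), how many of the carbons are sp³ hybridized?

C1: sp3 ✓
C2: sp2
C3: sp2
C4: sp3 ✓
C5: sp2
C6: sp
C7: sp2
C8: sp3 ✓
C9: sp3 ✓
C10: sp2
C11: sp2
C1, C4, C8, C9 → 4 sp3 carbons.

4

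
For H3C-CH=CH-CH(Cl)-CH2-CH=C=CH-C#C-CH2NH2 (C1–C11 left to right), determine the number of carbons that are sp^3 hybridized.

C1: sp3 ✓
C2: sp2
C3: sp2
C4: sp3 ✓
C5: sp3 ✓
C6: sp2
C7: sp
C8: sp2
C9: sp
C10: sp
C11: sp3 ✓
C1, C4, C5, C11 → 4 sp3 carbons.

4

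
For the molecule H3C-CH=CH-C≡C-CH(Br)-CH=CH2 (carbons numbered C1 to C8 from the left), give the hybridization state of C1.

sp^3

C1 is sp3: 4 σ bonds, 4 electron-density regions.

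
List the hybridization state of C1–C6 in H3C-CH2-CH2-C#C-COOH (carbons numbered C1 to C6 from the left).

C1: 4 σ bonds; 4 regions of electron density → sp3.
C2 is sp3: 4 σ bonds, 4 electron-density regions.
C3: 4 σ bonds; 4 regions of electron density → sp3.
C4 is sp: 2 σ bonds, plus two π bonds, 2 electron-density regions.
C5 — 2 σ bonds, plus two π bonds. Steric number 2, so sp.
C6 carries 3 σ bonds, plus one π bond, giving a steric number of 3, so it is sp2.

C1 sp3, C2 sp3, C3 sp3, C4 sp, C5 sp, C6 sp2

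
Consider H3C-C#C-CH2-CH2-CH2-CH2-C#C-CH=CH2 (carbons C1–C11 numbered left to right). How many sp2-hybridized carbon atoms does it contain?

C1: sp3
C2: sp
C3: sp
C4: sp3
C5: sp3
C6: sp3
C7: sp3
C8: sp
C9: sp
C10: sp2 ✓
C11: sp2 ✓
C10, C11 → 2 sp2 carbons.

2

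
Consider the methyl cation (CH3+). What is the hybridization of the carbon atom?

sp²

Three σ bonds to H, empty p orbital → sp2, trigonal planar.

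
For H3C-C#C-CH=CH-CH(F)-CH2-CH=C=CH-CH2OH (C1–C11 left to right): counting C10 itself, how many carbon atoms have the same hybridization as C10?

4

C10 is sp2 (one π bond).
C1: sp3
C2: sp
C3: sp
C4: sp2 ✓
C5: sp2 ✓
C6: sp3
C7: sp3
C8: sp2 ✓
C9: sp
C10: sp2 ✓
C11: sp3
4 carbons are sp2.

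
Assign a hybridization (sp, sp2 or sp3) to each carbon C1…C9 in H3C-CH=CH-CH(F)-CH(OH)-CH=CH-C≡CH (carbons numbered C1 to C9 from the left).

C1: 4 σ bonds — 4 electron domains, sp3.
C2 carries 3 σ bonds, plus one π bond, giving a steric number of 3, so it is sp2.
C3 has 3 σ bonds, plus one π bond: steric number 3 → sp2.
C4 (4 σ bonds) has steric number 4: sp3.
C5 (4 σ bonds) has steric number 4: sp3.
C6: 3 σ bonds, plus one π bond — 3 electron domains, sp2.
C7: 3 σ bonds, plus one π bond — 3 electron domains, sp2.
C8 carries 2 σ bonds, plus two π bonds, giving a steric number of 2, so it is sp.
C9 — 2 σ bonds, plus two π bonds. Steric number 2, so sp.

C1 sp3, C2 sp2, C3 sp2, C4 sp3, C5 sp3, C6 sp2, C7 sp2, C8 sp, C9 sp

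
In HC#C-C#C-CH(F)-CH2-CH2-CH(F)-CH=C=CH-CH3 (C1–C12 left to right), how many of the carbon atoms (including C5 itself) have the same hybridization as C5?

5

C5 is sp3 (only σ bonds).
C1: sp
C2: sp
C3: sp
C4: sp
C5: sp3 ✓
C6: sp3 ✓
C7: sp3 ✓
C8: sp3 ✓
C9: sp2
C10: sp
C11: sp2
C12: sp3 ✓
5 carbons are sp3.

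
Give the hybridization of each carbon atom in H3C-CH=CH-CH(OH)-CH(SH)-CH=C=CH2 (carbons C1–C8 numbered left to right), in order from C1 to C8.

C1 (4 σ bonds) has steric number 4: sp3.
C2 — 3 σ bonds, plus one π bond. Steric number 3, so sp2.
C3 (3 σ bonds, plus one π bond) has steric number 3: sp2.
C4 is sp3: 4 σ bonds, 4 electron-density regions.
C5 (4 σ bonds) has steric number 4: sp3.
C6: 3 σ bonds, plus one π bond; 3 regions of electron density → sp2.
C7 carries 2 σ bonds, plus two π bonds, giving a steric number of 2, so it is sp.
C8 is sp2: 3 σ bonds, plus one π bond, 3 electron-density regions.

C1 sp3, C2 sp2, C3 sp2, C4 sp3, C5 sp3, C6 sp2, C7 sp, C8 sp2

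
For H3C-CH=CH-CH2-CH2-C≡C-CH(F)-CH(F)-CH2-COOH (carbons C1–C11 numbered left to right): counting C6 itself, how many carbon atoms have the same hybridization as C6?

2

C6 is sp (two π bonds).
C1: sp3
C2: sp2
C3: sp2
C4: sp3
C5: sp3
C6: sp ✓
C7: sp ✓
C8: sp3
C9: sp3
C10: sp3
C11: sp2
2 carbons are sp.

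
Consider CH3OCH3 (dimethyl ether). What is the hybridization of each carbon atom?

Each carbon atom is sp3: 4 σ bonds, 4 electron-density regions.

sp3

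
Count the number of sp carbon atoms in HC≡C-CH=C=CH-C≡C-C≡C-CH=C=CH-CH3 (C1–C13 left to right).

8

C1: sp ✓
C2: sp ✓
C3: sp2
C4: sp ✓
C5: sp2
C6: sp ✓
C7: sp ✓
C8: sp ✓
C9: sp ✓
C10: sp2
C11: sp ✓
C12: sp2
C13: sp3
C1, C2, C4, C6, C7, C8, C9, C11 → 8 sp carbons.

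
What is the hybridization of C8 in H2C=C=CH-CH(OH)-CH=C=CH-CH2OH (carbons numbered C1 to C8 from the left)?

sp³

C8: 4 σ bonds; 4 regions of electron density → sp3.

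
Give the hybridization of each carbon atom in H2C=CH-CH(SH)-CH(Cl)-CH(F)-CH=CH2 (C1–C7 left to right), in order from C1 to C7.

C1 (3 σ bonds, plus one π bond) has steric number 3: sp2.
C2 is sp2: 3 σ bonds, plus one π bond, 3 electron-density regions.
C3: 4 σ bonds; 4 regions of electron density → sp3.
C4: 4 σ bonds — 4 electron domains, sp3.
C5: 4 σ bonds — 4 electron domains, sp3.
C6 is sp2: 3 σ bonds, plus one π bond, 3 electron-density regions.
C7: 3 σ bonds, plus one π bond — 3 electron domains, sp2.

C1 sp2, C2 sp2, C3 sp3, C4 sp3, C5 sp3, C6 sp2, C7 sp2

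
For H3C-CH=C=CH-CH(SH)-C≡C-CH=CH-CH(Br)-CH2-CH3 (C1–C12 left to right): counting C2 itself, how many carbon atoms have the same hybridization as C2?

C2 is sp2 (one π bond).
C1: sp3
C2: sp2 ✓
C3: sp
C4: sp2 ✓
C5: sp3
C6: sp
C7: sp
C8: sp2 ✓
C9: sp2 ✓
C10: sp3
C11: sp3
C12: sp3
4 carbons are sp2.

4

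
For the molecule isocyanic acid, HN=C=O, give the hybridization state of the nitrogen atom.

sp²

The nitrogen atom carries 2 σ bonds and 1 lone pair, plus one π bond, giving a steric number of 3, so it is sp2.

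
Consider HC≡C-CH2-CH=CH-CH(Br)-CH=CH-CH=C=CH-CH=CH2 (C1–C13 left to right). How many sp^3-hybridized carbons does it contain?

C1: sp
C2: sp
C3: sp3 ✓
C4: sp2
C5: sp2
C6: sp3 ✓
C7: sp2
C8: sp2
C9: sp2
C10: sp
C11: sp2
C12: sp2
C13: sp2
C3, C6 → 2 sp3 carbons.

2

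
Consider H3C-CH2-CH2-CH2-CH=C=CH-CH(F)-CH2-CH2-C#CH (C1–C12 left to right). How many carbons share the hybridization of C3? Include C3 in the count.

C3 is sp3 (only σ bonds).
C1: sp3 ✓
C2: sp3 ✓
C3: sp3 ✓
C4: sp3 ✓
C5: sp2
C6: sp
C7: sp2
C8: sp3 ✓
C9: sp3 ✓
C10: sp3 ✓
C11: sp
C12: sp
7 carbons are sp3.

7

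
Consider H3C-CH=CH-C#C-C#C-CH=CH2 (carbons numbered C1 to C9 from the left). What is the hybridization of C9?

C9: 3 σ bonds, plus one π bond; 3 regions of electron density → sp2.

sp²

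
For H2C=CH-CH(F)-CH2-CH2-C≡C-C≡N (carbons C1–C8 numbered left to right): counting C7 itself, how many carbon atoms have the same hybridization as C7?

C7 is sp (two π bonds).
C1: sp2
C2: sp2
C3: sp3
C4: sp3
C5: sp3
C6: sp ✓
C7: sp ✓
C8: sp ✓
3 carbons are sp.

3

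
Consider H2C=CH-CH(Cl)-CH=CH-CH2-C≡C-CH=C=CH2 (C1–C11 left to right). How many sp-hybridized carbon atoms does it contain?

3

C1: sp2
C2: sp2
C3: sp3
C4: sp2
C5: sp2
C6: sp3
C7: sp ✓
C8: sp ✓
C9: sp2
C10: sp ✓
C11: sp2
C7, C8, C10 → 3 sp carbons.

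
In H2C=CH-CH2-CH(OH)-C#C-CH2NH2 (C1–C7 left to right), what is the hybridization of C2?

C2: 3 σ bonds, plus one π bond; 3 regions of electron density → sp2.

sp²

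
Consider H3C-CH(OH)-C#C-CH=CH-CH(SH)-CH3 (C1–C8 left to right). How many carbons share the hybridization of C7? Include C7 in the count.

4

C7 is sp3 (only σ bonds).
C1: sp3 ✓
C2: sp3 ✓
C3: sp
C4: sp
C5: sp2
C6: sp2
C7: sp3 ✓
C8: sp3 ✓
4 carbons are sp3.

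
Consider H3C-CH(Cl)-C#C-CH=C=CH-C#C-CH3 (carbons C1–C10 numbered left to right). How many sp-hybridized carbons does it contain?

5

C1: sp3
C2: sp3
C3: sp ✓
C4: sp ✓
C5: sp2
C6: sp ✓
C7: sp2
C8: sp ✓
C9: sp ✓
C10: sp3
C3, C4, C6, C8, C9 → 5 sp carbons.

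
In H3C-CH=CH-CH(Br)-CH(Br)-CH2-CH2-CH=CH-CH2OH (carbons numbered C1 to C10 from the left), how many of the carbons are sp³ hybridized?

6

C1: sp3 ✓
C2: sp2
C3: sp2
C4: sp3 ✓
C5: sp3 ✓
C6: sp3 ✓
C7: sp3 ✓
C8: sp2
C9: sp2
C10: sp3 ✓
C1, C4, C5, C6, C7, C10 → 6 sp3 carbons.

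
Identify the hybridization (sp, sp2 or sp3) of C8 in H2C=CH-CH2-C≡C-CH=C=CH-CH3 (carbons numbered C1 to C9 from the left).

sp2

C8 carries 3 σ bonds, plus one π bond, giving a steric number of 3, so it is sp2.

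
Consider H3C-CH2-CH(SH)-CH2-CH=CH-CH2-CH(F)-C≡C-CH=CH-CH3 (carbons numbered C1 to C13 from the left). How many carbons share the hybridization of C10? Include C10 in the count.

2

C10 is sp (two π bonds).
C1: sp3
C2: sp3
C3: sp3
C4: sp3
C5: sp2
C6: sp2
C7: sp3
C8: sp3
C9: sp ✓
C10: sp ✓
C11: sp2
C12: sp2
C13: sp3
2 carbons are sp.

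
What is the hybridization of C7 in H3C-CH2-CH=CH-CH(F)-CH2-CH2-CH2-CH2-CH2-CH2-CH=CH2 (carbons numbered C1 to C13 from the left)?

C7 has 4 σ bonds: steric number 4 → sp3.

sp^3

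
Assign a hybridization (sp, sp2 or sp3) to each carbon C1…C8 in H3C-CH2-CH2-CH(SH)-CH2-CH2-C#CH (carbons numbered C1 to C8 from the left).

C1 (4 σ bonds) has steric number 4: sp3.
C2 has 4 σ bonds: steric number 4 → sp3.
C3: 4 σ bonds — 4 electron domains, sp3.
C4 has 4 σ bonds: steric number 4 → sp3.
C5 carries 4 σ bonds, giving a steric number of 4, so it is sp3.
C6 has 4 σ bonds: steric number 4 → sp3.
C7 carries 2 σ bonds, plus two π bonds, giving a steric number of 2, so it is sp.
C8 has 2 σ bonds, plus two π bonds: steric number 2 → sp.

C1 sp3, C2 sp3, C3 sp3, C4 sp3, C5 sp3, C6 sp3, C7 sp, C8 sp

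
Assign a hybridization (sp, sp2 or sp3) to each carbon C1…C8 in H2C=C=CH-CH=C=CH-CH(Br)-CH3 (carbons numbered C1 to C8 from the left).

C1 sp2, C2 sp, C3 sp2, C4 sp2, C5 sp, C6 sp2, C7 sp3, C8 sp3

C1 (3 σ bonds, plus one π bond) has steric number 3: sp2.
C2: 2 σ bonds, plus two π bonds — 2 electron domains, sp.
C3 has 3 σ bonds, plus one π bond: steric number 3 → sp2.
C4 (3 σ bonds, plus one π bond) has steric number 3: sp2.
C5 — 2 σ bonds, plus two π bonds. Steric number 2, so sp.
C6 has 3 σ bonds, plus one π bond: steric number 3 → sp2.
C7: 4 σ bonds — 4 electron domains, sp3.
C8 (4 σ bonds) has steric number 4: sp3.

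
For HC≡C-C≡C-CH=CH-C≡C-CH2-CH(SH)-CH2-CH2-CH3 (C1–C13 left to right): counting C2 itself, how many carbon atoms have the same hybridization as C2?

6

C2 is sp (two π bonds).
C1: sp ✓
C2: sp ✓
C3: sp ✓
C4: sp ✓
C5: sp2
C6: sp2
C7: sp ✓
C8: sp ✓
C9: sp3
C10: sp3
C11: sp3
C12: sp3
C13: sp3
6 carbons are sp.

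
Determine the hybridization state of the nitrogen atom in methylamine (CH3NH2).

Three σ bonds + one lone pair = steric number 4 → sp3.

sp^3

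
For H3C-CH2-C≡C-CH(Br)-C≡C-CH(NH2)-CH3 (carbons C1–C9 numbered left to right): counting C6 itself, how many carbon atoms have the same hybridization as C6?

C6 is sp (two π bonds).
C1: sp3
C2: sp3
C3: sp ✓
C4: sp ✓
C5: sp3
C6: sp ✓
C7: sp ✓
C8: sp3
C9: sp3
4 carbons are sp.

4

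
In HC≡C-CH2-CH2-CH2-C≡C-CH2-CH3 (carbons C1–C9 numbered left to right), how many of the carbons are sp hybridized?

4

C1: sp ✓
C2: sp ✓
C3: sp3
C4: sp3
C5: sp3
C6: sp ✓
C7: sp ✓
C8: sp3
C9: sp3
C1, C2, C6, C7 → 4 sp carbons.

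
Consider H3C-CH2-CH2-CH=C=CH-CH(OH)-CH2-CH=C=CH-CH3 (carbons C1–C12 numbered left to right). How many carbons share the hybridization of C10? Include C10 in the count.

2

C10 is sp (two π bonds).
C1: sp3
C2: sp3
C3: sp3
C4: sp2
C5: sp ✓
C6: sp2
C7: sp3
C8: sp3
C9: sp2
C10: sp ✓
C11: sp2
C12: sp3
2 carbons are sp.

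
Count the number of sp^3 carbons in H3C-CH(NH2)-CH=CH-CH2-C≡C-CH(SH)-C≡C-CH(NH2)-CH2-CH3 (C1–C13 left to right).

C1: sp3 ✓
C2: sp3 ✓
C3: sp2
C4: sp2
C5: sp3 ✓
C6: sp
C7: sp
C8: sp3 ✓
C9: sp
C10: sp
C11: sp3 ✓
C12: sp3 ✓
C13: sp3 ✓
C1, C2, C5, C8, C11, C12, C13 → 7 sp3 carbons.

7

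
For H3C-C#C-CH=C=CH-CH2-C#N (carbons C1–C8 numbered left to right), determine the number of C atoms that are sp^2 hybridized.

C1: sp3
C2: sp
C3: sp
C4: sp2 ✓
C5: sp
C6: sp2 ✓
C7: sp3
C8: sp
C4, C6 → 2 sp2 carbons.

2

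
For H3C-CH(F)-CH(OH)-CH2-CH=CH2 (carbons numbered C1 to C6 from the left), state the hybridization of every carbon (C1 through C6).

C1 sp3, C2 sp3, C3 sp3, C4 sp3, C5 sp2, C6 sp2

C1 is sp3: 4 σ bonds, 4 electron-density regions.
C2: 4 σ bonds — 4 electron domains, sp3.
C3: 4 σ bonds — 4 electron domains, sp3.
C4 — 4 σ bonds. Steric number 4, so sp3.
C5: 3 σ bonds, plus one π bond — 3 electron domains, sp2.
C6 — 3 σ bonds, plus one π bond. Steric number 3, so sp2.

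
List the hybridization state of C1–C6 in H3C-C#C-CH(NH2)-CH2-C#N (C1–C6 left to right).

C1 is sp3: 4 σ bonds, 4 electron-density regions.
C2: 2 σ bonds, plus two π bonds — 2 electron domains, sp.
C3 carries 2 σ bonds, plus two π bonds, giving a steric number of 2, so it is sp.
C4: 4 σ bonds; 4 regions of electron density → sp3.
C5: 4 σ bonds — 4 electron domains, sp3.
C6: 2 σ bonds, plus two π bonds — 2 electron domains, sp.

C1 sp3, C2 sp, C3 sp, C4 sp3, C5 sp3, C6 sp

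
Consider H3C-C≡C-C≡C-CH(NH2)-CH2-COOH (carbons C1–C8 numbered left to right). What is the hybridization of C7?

sp³

C7 (4 σ bonds) has steric number 4: sp3.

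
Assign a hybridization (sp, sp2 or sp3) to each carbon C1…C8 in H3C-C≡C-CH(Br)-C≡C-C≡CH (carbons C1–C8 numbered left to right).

C1 sp3, C2 sp, C3 sp, C4 sp3, C5 sp, C6 sp, C7 sp, C8 sp

C1 (4 σ bonds) has steric number 4: sp3.
C2 carries 2 σ bonds, plus two π bonds, giving a steric number of 2, so it is sp.
C3: 2 σ bonds, plus two π bonds; 2 regions of electron density → sp.
C4: 4 σ bonds — 4 electron domains, sp3.
C5 has 2 σ bonds, plus two π bonds: steric number 2 → sp.
C6 carries 2 σ bonds, plus two π bonds, giving a steric number of 2, so it is sp.
C7: 2 σ bonds, plus two π bonds; 2 regions of electron density → sp.
C8: 2 σ bonds, plus two π bonds; 2 regions of electron density → sp.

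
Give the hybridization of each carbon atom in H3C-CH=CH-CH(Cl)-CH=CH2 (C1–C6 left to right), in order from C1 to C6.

C1 sp3, C2 sp2, C3 sp2, C4 sp3, C5 sp2, C6 sp2

C1: 4 σ bonds — 4 electron domains, sp3.
C2 — 3 σ bonds, plus one π bond. Steric number 3, so sp2.
C3: 3 σ bonds, plus one π bond; 3 regions of electron density → sp2.
C4 (4 σ bonds) has steric number 4: sp3.
C5 is sp2: 3 σ bonds, plus one π bond, 3 electron-density regions.
C6 (3 σ bonds, plus one π bond) has steric number 3: sp2.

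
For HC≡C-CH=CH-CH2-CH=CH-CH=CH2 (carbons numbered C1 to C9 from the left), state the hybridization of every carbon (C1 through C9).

C1: 2 σ bonds, plus two π bonds — 2 electron domains, sp.
C2 — 2 σ bonds, plus two π bonds. Steric number 2, so sp.
C3 — 3 σ bonds, plus one π bond. Steric number 3, so sp2.
C4: 3 σ bonds, plus one π bond — 3 electron domains, sp2.
C5: 4 σ bonds — 4 electron domains, sp3.
C6 is sp2: 3 σ bonds, plus one π bond, 3 electron-density regions.
C7 is sp2: 3 σ bonds, plus one π bond, 3 electron-density regions.
C8 (3 σ bonds, plus one π bond) has steric number 3: sp2.
C9 — 3 σ bonds, plus one π bond. Steric number 3, so sp2.

C1 sp, C2 sp, C3 sp2, C4 sp2, C5 sp3, C6 sp2, C7 sp2, C8 sp2, C9 sp2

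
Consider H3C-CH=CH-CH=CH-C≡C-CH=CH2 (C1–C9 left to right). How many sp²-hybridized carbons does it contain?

6

C1: sp3
C2: sp2 ✓
C3: sp2 ✓
C4: sp2 ✓
C5: sp2 ✓
C6: sp
C7: sp
C8: sp2 ✓
C9: sp2 ✓
C2, C3, C4, C5, C8, C9 → 6 sp2 carbons.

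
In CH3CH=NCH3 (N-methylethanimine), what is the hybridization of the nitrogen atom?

Two σ bonds + one lone pair = steric number 3 → sp2.

sp2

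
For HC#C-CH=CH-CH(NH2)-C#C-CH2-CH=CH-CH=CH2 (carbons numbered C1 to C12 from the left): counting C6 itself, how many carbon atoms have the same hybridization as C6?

4

C6 is sp (two π bonds).
C1: sp ✓
C2: sp ✓
C3: sp2
C4: sp2
C5: sp3
C6: sp ✓
C7: sp ✓
C8: sp3
C9: sp2
C10: sp2
C11: sp2
C12: sp2
4 carbons are sp.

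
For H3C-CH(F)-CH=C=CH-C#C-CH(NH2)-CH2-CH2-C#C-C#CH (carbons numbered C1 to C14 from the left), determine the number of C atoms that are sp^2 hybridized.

C1: sp3
C2: sp3
C3: sp2 ✓
C4: sp
C5: sp2 ✓
C6: sp
C7: sp
C8: sp3
C9: sp3
C10: sp3
C11: sp
C12: sp
C13: sp
C14: sp
C3, C5 → 2 sp2 carbons.

2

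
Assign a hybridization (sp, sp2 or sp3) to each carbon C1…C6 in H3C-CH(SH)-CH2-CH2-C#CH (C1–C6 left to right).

C1 is sp3: 4 σ bonds, 4 electron-density regions.
C2 (4 σ bonds) has steric number 4: sp3.
C3 (4 σ bonds) has steric number 4: sp3.
C4 — 4 σ bonds. Steric number 4, so sp3.
C5: 2 σ bonds, plus two π bonds — 2 electron domains, sp.
C6 carries 2 σ bonds, plus two π bonds, giving a steric number of 2, so it is sp.

C1 sp3, C2 sp3, C3 sp3, C4 sp3, C5 sp, C6 sp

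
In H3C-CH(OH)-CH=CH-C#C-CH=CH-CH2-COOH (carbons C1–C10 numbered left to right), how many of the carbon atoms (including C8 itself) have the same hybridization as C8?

C8 is sp2 (one π bond).
C1: sp3
C2: sp3
C3: sp2 ✓
C4: sp2 ✓
C5: sp
C6: sp
C7: sp2 ✓
C8: sp2 ✓
C9: sp3
C10: sp2 ✓
5 carbons are sp2.

5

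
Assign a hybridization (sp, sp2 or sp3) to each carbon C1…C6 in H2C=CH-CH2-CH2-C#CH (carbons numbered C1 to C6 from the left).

C1 sp2, C2 sp2, C3 sp3, C4 sp3, C5 sp, C6 sp

C1 carries 3 σ bonds, plus one π bond, giving a steric number of 3, so it is sp2.
C2 (3 σ bonds, plus one π bond) has steric number 3: sp2.
C3 — 4 σ bonds. Steric number 4, so sp3.
C4 — 4 σ bonds. Steric number 4, so sp3.
C5 is sp: 2 σ bonds, plus two π bonds, 2 electron-density regions.
C6 — 2 σ bonds, plus two π bonds. Steric number 2, so sp.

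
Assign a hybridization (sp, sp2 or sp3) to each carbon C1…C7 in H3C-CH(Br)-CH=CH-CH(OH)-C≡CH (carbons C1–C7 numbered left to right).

C1: 4 σ bonds; 4 regions of electron density → sp3.
C2 carries 4 σ bonds, giving a steric number of 4, so it is sp3.
C3 is sp2: 3 σ bonds, plus one π bond, 3 electron-density regions.
C4 carries 3 σ bonds, plus one π bond, giving a steric number of 3, so it is sp2.
C5 is sp3: 4 σ bonds, 4 electron-density regions.
C6 is sp: 2 σ bonds, plus two π bonds, 2 electron-density regions.
C7: 2 σ bonds, plus two π bonds; 2 regions of electron density → sp.

C1 sp3, C2 sp3, C3 sp2, C4 sp2, C5 sp3, C6 sp, C7 sp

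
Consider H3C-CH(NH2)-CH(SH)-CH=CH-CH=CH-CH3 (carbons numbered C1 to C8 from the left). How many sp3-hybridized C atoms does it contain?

4

C1: sp3 ✓
C2: sp3 ✓
C3: sp3 ✓
C4: sp2
C5: sp2
C6: sp2
C7: sp2
C8: sp3 ✓
C1, C2, C3, C8 → 4 sp3 carbons.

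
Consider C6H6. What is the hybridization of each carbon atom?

sp^2

Every ring carbon has three σ bonds and contributes one p electron to the aromatic π system.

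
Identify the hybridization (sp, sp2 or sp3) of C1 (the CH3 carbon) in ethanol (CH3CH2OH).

C1 (the CH3 carbon) is sp3: 4 σ bonds, 4 electron-density regions.

sp^3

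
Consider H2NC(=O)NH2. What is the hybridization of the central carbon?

The central carbon is sp2: 3 σ bonds, plus one π bond, 3 electron-density regions.

sp^2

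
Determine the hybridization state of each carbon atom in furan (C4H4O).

Each carbon atom (3 σ bonds, plus one π bond) has steric number 3: sp2.

sp²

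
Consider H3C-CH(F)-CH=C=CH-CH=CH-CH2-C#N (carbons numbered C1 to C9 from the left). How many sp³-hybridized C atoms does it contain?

3

C1: sp3 ✓
C2: sp3 ✓
C3: sp2
C4: sp
C5: sp2
C6: sp2
C7: sp2
C8: sp3 ✓
C9: sp
C1, C2, C8 → 3 sp3 carbons.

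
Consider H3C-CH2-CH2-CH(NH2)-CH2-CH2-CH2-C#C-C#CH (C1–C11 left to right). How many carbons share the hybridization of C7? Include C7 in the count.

C7 is sp3 (only σ bonds).
C1: sp3 ✓
C2: sp3 ✓
C3: sp3 ✓
C4: sp3 ✓
C5: sp3 ✓
C6: sp3 ✓
C7: sp3 ✓
C8: sp
C9: sp
C10: sp
C11: sp
7 carbons are sp3.

7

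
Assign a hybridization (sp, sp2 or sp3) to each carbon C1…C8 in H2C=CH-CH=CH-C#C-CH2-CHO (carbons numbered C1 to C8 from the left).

C1 sp2, C2 sp2, C3 sp2, C4 sp2, C5 sp, C6 sp, C7 sp3, C8 sp2

C1 — 3 σ bonds, plus one π bond. Steric number 3, so sp2.
C2 (3 σ bonds, plus one π bond) has steric number 3: sp2.
C3 carries 3 σ bonds, plus one π bond, giving a steric number of 3, so it is sp2.
C4 carries 3 σ bonds, plus one π bond, giving a steric number of 3, so it is sp2.
C5: 2 σ bonds, plus two π bonds; 2 regions of electron density → sp.
C6 has 2 σ bonds, plus two π bonds: steric number 2 → sp.
C7: 4 σ bonds — 4 electron domains, sp3.
C8 is sp2: 3 σ bonds, plus one π bond, 3 electron-density regions.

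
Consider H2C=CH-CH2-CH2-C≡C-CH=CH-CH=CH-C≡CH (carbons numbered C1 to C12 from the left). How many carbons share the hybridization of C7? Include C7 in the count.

C7 is sp2 (one π bond).
C1: sp2 ✓
C2: sp2 ✓
C3: sp3
C4: sp3
C5: sp
C6: sp
C7: sp2 ✓
C8: sp2 ✓
C9: sp2 ✓
C10: sp2 ✓
C11: sp
C12: sp
6 carbons are sp2.

6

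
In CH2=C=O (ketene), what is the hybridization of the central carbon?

The central carbon: 2 σ bonds, plus two π bonds — 2 electron domains, sp.

sp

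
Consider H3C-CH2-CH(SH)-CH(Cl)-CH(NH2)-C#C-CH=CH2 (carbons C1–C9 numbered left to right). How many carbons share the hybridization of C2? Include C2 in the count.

C2 is sp3 (only σ bonds).
C1: sp3 ✓
C2: sp3 ✓
C3: sp3 ✓
C4: sp3 ✓
C5: sp3 ✓
C6: sp
C7: sp
C8: sp2
C9: sp2
5 carbons are sp3.

5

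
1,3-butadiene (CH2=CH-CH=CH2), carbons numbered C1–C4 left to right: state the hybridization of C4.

sp²

C4 — 3 σ bonds, plus one π bond. Steric number 3, so sp2.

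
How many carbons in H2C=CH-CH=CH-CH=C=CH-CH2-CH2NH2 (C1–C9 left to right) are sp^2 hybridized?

6

C1: sp2 ✓
C2: sp2 ✓
C3: sp2 ✓
C4: sp2 ✓
C5: sp2 ✓
C6: sp
C7: sp2 ✓
C8: sp3
C9: sp3
C1, C2, C3, C4, C5, C7 → 6 sp2 carbons.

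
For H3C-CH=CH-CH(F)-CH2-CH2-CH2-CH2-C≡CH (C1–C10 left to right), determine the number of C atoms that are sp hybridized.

2

C1: sp3
C2: sp2
C3: sp2
C4: sp3
C5: sp3
C6: sp3
C7: sp3
C8: sp3
C9: sp ✓
C10: sp ✓
C9, C10 → 2 sp carbons.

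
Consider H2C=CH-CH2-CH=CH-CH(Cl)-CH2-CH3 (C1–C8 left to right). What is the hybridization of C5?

sp2

C5 is sp2: 3 σ bonds, plus one π bond, 3 electron-density regions.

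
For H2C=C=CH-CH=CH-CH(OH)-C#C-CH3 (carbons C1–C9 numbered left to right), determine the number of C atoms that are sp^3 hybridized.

2

C1: sp2
C2: sp
C3: sp2
C4: sp2
C5: sp2
C6: sp3 ✓
C7: sp
C8: sp
C9: sp3 ✓
C6, C9 → 2 sp3 carbons.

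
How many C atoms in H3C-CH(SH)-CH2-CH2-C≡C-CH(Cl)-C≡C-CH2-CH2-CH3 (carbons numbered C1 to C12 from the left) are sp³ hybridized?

C1: sp3 ✓
C2: sp3 ✓
C3: sp3 ✓
C4: sp3 ✓
C5: sp
C6: sp
C7: sp3 ✓
C8: sp
C9: sp
C10: sp3 ✓
C11: sp3 ✓
C12: sp3 ✓
C1, C2, C3, C4, C7, C10, C11, C12 → 8 sp3 carbons.

8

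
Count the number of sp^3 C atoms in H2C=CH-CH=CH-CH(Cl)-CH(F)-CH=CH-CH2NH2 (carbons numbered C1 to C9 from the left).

C1: sp2
C2: sp2
C3: sp2
C4: sp2
C5: sp3 ✓
C6: sp3 ✓
C7: sp2
C8: sp2
C9: sp3 ✓
C5, C6, C9 → 3 sp3 carbons.

3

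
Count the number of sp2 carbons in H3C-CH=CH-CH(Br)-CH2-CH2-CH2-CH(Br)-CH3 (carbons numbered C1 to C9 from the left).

2

C1: sp3
C2: sp2 ✓
C3: sp2 ✓
C4: sp3
C5: sp3
C6: sp3
C7: sp3
C8: sp3
C9: sp3
C2, C3 → 2 sp2 carbons.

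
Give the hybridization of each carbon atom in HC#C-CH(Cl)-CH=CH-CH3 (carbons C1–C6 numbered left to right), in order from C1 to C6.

C1 sp, C2 sp, C3 sp3, C4 sp2, C5 sp2, C6 sp3

C1 (2 σ bonds, plus two π bonds) has steric number 2: sp.
C2 (2 σ bonds, plus two π bonds) has steric number 2: sp.
C3 has 4 σ bonds: steric number 4 → sp3.
C4 (3 σ bonds, plus one π bond) has steric number 3: sp2.
C5: 3 σ bonds, plus one π bond; 3 regions of electron density → sp2.
C6 is sp3: 4 σ bonds, 4 electron-density regions.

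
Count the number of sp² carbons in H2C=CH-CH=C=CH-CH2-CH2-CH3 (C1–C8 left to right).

4

C1: sp2 ✓
C2: sp2 ✓
C3: sp2 ✓
C4: sp
C5: sp2 ✓
C6: sp3
C7: sp3
C8: sp3
C1, C2, C3, C5 → 4 sp2 carbons.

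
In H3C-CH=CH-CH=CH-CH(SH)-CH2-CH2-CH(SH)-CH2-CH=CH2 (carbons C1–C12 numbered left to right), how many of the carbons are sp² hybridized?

C1: sp3
C2: sp2 ✓
C3: sp2 ✓
C4: sp2 ✓
C5: sp2 ✓
C6: sp3
C7: sp3
C8: sp3
C9: sp3
C10: sp3
C11: sp2 ✓
C12: sp2 ✓
C2, C3, C4, C5, C11, C12 → 6 sp2 carbons.

6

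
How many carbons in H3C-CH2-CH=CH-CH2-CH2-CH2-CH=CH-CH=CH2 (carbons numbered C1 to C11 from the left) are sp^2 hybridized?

C1: sp3
C2: sp3
C3: sp2 ✓
C4: sp2 ✓
C5: sp3
C6: sp3
C7: sp3
C8: sp2 ✓
C9: sp2 ✓
C10: sp2 ✓
C11: sp2 ✓
C3, C4, C8, C9, C10, C11 → 6 sp2 carbons.

6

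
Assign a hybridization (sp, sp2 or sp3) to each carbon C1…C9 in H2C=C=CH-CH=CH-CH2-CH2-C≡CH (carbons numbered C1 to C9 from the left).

C1 sp2, C2 sp, C3 sp2, C4 sp2, C5 sp2, C6 sp3, C7 sp3, C8 sp, C9 sp

C1 is sp2: 3 σ bonds, plus one π bond, 3 electron-density regions.
C2: 2 σ bonds, plus two π bonds — 2 electron domains, sp.
C3 — 3 σ bonds, plus one π bond. Steric number 3, so sp2.
C4 carries 3 σ bonds, plus one π bond, giving a steric number of 3, so it is sp2.
C5 (3 σ bonds, plus one π bond) has steric number 3: sp2.
C6 has 4 σ bonds: steric number 4 → sp3.
C7 is sp3: 4 σ bonds, 4 electron-density regions.
C8: 2 σ bonds, plus two π bonds; 2 regions of electron density → sp.
C9 — 2 σ bonds, plus two π bonds. Steric number 2, so sp.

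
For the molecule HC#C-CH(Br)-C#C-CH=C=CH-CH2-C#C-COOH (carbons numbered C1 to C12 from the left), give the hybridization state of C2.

C2 — 2 σ bonds, plus two π bonds. Steric number 2, so sp.

sp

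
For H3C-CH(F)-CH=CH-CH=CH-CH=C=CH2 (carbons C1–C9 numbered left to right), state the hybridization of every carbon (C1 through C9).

C1 sp3, C2 sp3, C3 sp2, C4 sp2, C5 sp2, C6 sp2, C7 sp2, C8 sp, C9 sp2

C1 — 4 σ bonds. Steric number 4, so sp3.
C2 carries 4 σ bonds, giving a steric number of 4, so it is sp3.
C3 (3 σ bonds, plus one π bond) has steric number 3: sp2.
C4: 3 σ bonds, plus one π bond; 3 regions of electron density → sp2.
C5 (3 σ bonds, plus one π bond) has steric number 3: sp2.
C6 — 3 σ bonds, plus one π bond. Steric number 3, so sp2.
C7 has 3 σ bonds, plus one π bond: steric number 3 → sp2.
C8 carries 2 σ bonds, plus two π bonds, giving a steric number of 2, so it is sp.
C9 is sp2: 3 σ bonds, plus one π bond, 3 electron-density regions.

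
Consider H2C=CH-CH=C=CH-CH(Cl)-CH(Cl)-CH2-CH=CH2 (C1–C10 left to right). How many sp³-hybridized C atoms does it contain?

3

C1: sp2
C2: sp2
C3: sp2
C4: sp
C5: sp2
C6: sp3 ✓
C7: sp3 ✓
C8: sp3 ✓
C9: sp2
C10: sp2
C6, C7, C8 → 3 sp3 carbons.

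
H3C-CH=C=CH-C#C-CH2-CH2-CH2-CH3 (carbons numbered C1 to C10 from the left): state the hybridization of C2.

sp2

C2 (3 σ bonds, plus one π bond) has steric number 3: sp2.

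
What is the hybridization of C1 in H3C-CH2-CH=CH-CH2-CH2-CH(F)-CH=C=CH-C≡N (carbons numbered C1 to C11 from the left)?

sp3

C1 is sp3: 4 σ bonds, 4 electron-density regions.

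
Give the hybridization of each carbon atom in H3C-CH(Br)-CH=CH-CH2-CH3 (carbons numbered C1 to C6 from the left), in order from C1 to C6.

C1 — 4 σ bonds. Steric number 4, so sp3.
C2: 4 σ bonds; 4 regions of electron density → sp3.
C3 has 3 σ bonds, plus one π bond: steric number 3 → sp2.
C4 carries 3 σ bonds, plus one π bond, giving a steric number of 3, so it is sp2.
C5 — 4 σ bonds. Steric number 4, so sp3.
C6 — 4 σ bonds. Steric number 4, so sp3.

C1 sp3, C2 sp3, C3 sp2, C4 sp2, C5 sp3, C6 sp3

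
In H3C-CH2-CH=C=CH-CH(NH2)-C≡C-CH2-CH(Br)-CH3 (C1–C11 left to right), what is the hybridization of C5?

C5 — 3 σ bonds, plus one π bond. Steric number 3, so sp2.

sp²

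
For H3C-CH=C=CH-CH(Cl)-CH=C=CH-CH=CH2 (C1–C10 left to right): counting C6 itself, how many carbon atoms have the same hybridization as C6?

C6 is sp2 (one π bond).
C1: sp3
C2: sp2 ✓
C3: sp
C4: sp2 ✓
C5: sp3
C6: sp2 ✓
C7: sp
C8: sp2 ✓
C9: sp2 ✓
C10: sp2 ✓
6 carbons are sp2.

6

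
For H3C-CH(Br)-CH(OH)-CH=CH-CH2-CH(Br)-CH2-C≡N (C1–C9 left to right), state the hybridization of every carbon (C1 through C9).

C1 sp3, C2 sp3, C3 sp3, C4 sp2, C5 sp2, C6 sp3, C7 sp3, C8 sp3, C9 sp

C1 — 4 σ bonds. Steric number 4, so sp3.
C2: 4 σ bonds; 4 regions of electron density → sp3.
C3 — 4 σ bonds. Steric number 4, so sp3.
C4: 3 σ bonds, plus one π bond — 3 electron domains, sp2.
C5: 3 σ bonds, plus one π bond; 3 regions of electron density → sp2.
C6 (4 σ bonds) has steric number 4: sp3.
C7 has 4 σ bonds: steric number 4 → sp3.
C8 has 4 σ bonds: steric number 4 → sp3.
C9 — 2 σ bonds, plus two π bonds. Steric number 2, so sp.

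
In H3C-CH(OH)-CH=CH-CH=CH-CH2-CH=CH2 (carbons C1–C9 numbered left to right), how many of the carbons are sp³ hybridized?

C1: sp3 ✓
C2: sp3 ✓
C3: sp2
C4: sp2
C5: sp2
C6: sp2
C7: sp3 ✓
C8: sp2
C9: sp2
C1, C2, C7 → 3 sp3 carbons.

3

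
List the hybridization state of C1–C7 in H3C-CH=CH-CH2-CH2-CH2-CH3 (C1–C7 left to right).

C1 sp3, C2 sp2, C3 sp2, C4 sp3, C5 sp3, C6 sp3, C7 sp3

C1 has 4 σ bonds: steric number 4 → sp3.
C2: 3 σ bonds, plus one π bond — 3 electron domains, sp2.
C3: 3 σ bonds, plus one π bond; 3 regions of electron density → sp2.
C4 — 4 σ bonds. Steric number 4, so sp3.
C5 — 4 σ bonds. Steric number 4, so sp3.
C6 (4 σ bonds) has steric number 4: sp3.
C7 — 4 σ bonds. Steric number 4, so sp3.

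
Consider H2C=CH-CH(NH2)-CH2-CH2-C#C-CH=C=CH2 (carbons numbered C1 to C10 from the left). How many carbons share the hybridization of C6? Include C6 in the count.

C6 is sp (two π bonds).
C1: sp2
C2: sp2
C3: sp3
C4: sp3
C5: sp3
C6: sp ✓
C7: sp ✓
C8: sp2
C9: sp ✓
C10: sp2
3 carbons are sp.

3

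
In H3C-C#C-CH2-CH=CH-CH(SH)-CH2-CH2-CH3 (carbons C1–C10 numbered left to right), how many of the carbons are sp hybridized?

C1: sp3
C2: sp ✓
C3: sp ✓
C4: sp3
C5: sp2
C6: sp2
C7: sp3
C8: sp3
C9: sp3
C10: sp3
C2, C3 → 2 sp carbons.

2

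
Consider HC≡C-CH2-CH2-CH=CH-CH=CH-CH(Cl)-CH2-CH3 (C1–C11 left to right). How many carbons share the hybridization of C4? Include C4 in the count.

C4 is sp3 (only σ bonds).
C1: sp
C2: sp
C3: sp3 ✓
C4: sp3 ✓
C5: sp2
C6: sp2
C7: sp2
C8: sp2
C9: sp3 ✓
C10: sp3 ✓
C11: sp3 ✓
5 carbons are sp3.

5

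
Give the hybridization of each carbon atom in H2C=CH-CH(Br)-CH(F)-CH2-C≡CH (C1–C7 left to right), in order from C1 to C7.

C1 sp2, C2 sp2, C3 sp3, C4 sp3, C5 sp3, C6 sp, C7 sp

C1 — 3 σ bonds, plus one π bond. Steric number 3, so sp2.
C2: 3 σ bonds, plus one π bond; 3 regions of electron density → sp2.
C3 has 4 σ bonds: steric number 4 → sp3.
C4: 4 σ bonds — 4 electron domains, sp3.
C5 — 4 σ bonds. Steric number 4, so sp3.
C6 is sp: 2 σ bonds, plus two π bonds, 2 electron-density regions.
C7 is sp: 2 σ bonds, plus two π bonds, 2 electron-density regions.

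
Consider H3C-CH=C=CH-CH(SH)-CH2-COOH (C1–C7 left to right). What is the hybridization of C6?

sp3

C6: 4 σ bonds; 4 regions of electron density → sp3.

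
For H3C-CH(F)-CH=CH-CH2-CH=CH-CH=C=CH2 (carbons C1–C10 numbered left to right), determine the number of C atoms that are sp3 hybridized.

C1: sp3 ✓
C2: sp3 ✓
C3: sp2
C4: sp2
C5: sp3 ✓
C6: sp2
C7: sp2
C8: sp2
C9: sp
C10: sp2
C1, C2, C5 → 3 sp3 carbons.

3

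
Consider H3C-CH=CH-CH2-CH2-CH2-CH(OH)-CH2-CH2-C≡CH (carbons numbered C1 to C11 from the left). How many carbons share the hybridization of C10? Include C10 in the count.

C10 is sp (two π bonds).
C1: sp3
C2: sp2
C3: sp2
C4: sp3
C5: sp3
C6: sp3
C7: sp3
C8: sp3
C9: sp3
C10: sp ✓
C11: sp ✓
2 carbons are sp.

2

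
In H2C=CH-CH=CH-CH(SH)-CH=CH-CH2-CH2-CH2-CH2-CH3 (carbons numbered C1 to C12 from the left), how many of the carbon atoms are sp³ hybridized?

6

C1: sp2
C2: sp2
C3: sp2
C4: sp2
C5: sp3 ✓
C6: sp2
C7: sp2
C8: sp3 ✓
C9: sp3 ✓
C10: sp3 ✓
C11: sp3 ✓
C12: sp3 ✓
C5, C8, C9, C10, C11, C12 → 6 sp3 carbons.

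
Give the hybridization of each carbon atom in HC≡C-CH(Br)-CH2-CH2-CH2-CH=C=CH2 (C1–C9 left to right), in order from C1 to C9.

C1 (2 σ bonds, plus two π bonds) has steric number 2: sp.
C2 is sp: 2 σ bonds, plus two π bonds, 2 electron-density regions.
C3 has 4 σ bonds: steric number 4 → sp3.
C4 has 4 σ bonds: steric number 4 → sp3.
C5: 4 σ bonds — 4 electron domains, sp3.
C6 — 4 σ bonds. Steric number 4, so sp3.
C7 — 3 σ bonds, plus one π bond. Steric number 3, so sp2.
C8 has 2 σ bonds, plus two π bonds: steric number 2 → sp.
C9: 3 σ bonds, plus one π bond; 3 regions of electron density → sp2.

C1 sp, C2 sp, C3 sp3, C4 sp3, C5 sp3, C6 sp3, C7 sp2, C8 sp, C9 sp2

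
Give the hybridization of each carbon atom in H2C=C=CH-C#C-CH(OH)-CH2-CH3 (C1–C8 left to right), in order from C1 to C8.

C1 is sp2: 3 σ bonds, plus one π bond, 3 electron-density regions.
C2 carries 2 σ bonds, plus two π bonds, giving a steric number of 2, so it is sp.
C3 is sp2: 3 σ bonds, plus one π bond, 3 electron-density regions.
C4 (2 σ bonds, plus two π bonds) has steric number 2: sp.
C5: 2 σ bonds, plus two π bonds — 2 electron domains, sp.
C6 is sp3: 4 σ bonds, 4 electron-density regions.
C7: 4 σ bonds; 4 regions of electron density → sp3.
C8 — 4 σ bonds. Steric number 4, so sp3.

C1 sp2, C2 sp, C3 sp2, C4 sp, C5 sp, C6 sp3, C7 sp3, C8 sp3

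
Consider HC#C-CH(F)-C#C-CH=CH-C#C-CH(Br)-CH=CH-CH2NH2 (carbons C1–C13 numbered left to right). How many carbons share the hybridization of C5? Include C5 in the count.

6

C5 is sp (two π bonds).
C1: sp ✓
C2: sp ✓
C3: sp3
C4: sp ✓
C5: sp ✓
C6: sp2
C7: sp2
C8: sp ✓
C9: sp ✓
C10: sp3
C11: sp2
C12: sp2
C13: sp3
6 carbons are sp.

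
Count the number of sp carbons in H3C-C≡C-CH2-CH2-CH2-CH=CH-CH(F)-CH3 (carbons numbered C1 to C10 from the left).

2

C1: sp3
C2: sp ✓
C3: sp ✓
C4: sp3
C5: sp3
C6: sp3
C7: sp2
C8: sp2
C9: sp3
C10: sp3
C2, C3 → 2 sp carbons.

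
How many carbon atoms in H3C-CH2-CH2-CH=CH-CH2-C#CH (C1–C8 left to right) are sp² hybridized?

2

C1: sp3
C2: sp3
C3: sp3
C4: sp2 ✓
C5: sp2 ✓
C6: sp3
C7: sp
C8: sp
C4, C5 → 2 sp2 carbons.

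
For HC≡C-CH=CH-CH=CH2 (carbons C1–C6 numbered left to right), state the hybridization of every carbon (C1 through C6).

C1 sp, C2 sp, C3 sp2, C4 sp2, C5 sp2, C6 sp2

C1 has 2 σ bonds, plus two π bonds: steric number 2 → sp.
C2 has 2 σ bonds, plus two π bonds: steric number 2 → sp.
C3 (3 σ bonds, plus one π bond) has steric number 3: sp2.
C4 carries 3 σ bonds, plus one π bond, giving a steric number of 3, so it is sp2.
C5: 3 σ bonds, plus one π bond — 3 electron domains, sp2.
C6 — 3 σ bonds, plus one π bond. Steric number 3, so sp2.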